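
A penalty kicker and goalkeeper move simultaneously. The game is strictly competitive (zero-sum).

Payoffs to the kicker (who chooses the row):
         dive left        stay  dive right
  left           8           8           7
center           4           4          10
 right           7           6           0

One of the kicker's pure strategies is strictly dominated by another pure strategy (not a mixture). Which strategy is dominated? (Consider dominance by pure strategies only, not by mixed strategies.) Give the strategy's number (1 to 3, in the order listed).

3

Compare right with left: 8 > 7, 8 > 6, 7 > 0.
So left strictly dominates right for the kicker; right is strictly dominated.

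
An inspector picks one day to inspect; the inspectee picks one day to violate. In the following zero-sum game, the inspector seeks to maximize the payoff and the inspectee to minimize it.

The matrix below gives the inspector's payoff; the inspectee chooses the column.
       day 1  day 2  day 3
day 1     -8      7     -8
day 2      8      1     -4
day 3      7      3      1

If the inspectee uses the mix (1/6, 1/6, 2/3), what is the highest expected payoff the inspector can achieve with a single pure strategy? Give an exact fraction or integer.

day 1: (-8)·(1/6) + (7)·(1/6) + (-8)·(2/3) = -11/2.
day 2: (8)·(1/6) + (1)·(1/6) + (-4)·(2/3) = -7/6.
day 3: (7)·(1/6) + (3)·(1/6) + (1)·(2/3) = 7/3.
The best pure response is day 3 with expected payoff 7/3.

7/3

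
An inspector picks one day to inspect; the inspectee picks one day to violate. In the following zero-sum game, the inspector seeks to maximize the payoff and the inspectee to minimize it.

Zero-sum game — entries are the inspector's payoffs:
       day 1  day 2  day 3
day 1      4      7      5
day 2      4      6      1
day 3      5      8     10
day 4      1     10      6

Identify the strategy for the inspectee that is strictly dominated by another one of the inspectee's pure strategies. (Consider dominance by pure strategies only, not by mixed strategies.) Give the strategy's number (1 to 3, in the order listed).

The inspectee prefers columns that give the inspector less. Compare day 2 with day 1: 4 < 7, 4 < 6, 5 < 8, 1 < 10.
So day 1 strictly dominates day 2 for the inspectee; day 2 is strictly dominated.

2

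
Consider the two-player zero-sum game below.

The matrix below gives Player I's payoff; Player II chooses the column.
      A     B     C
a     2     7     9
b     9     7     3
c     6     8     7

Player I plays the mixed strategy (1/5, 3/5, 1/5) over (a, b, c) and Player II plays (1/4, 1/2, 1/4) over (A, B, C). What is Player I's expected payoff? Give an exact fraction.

Against (1/4, 1/2, 1/4), each row's expected payoff is a: 25/4; b: 13/2; c: 29/4.
Taking the (1/5, 3/5, 1/5)-weighted average: (1/5)·(25/4) + (3/5)·(13/2) + (1/5)·(29/4) = 33/5.

33/5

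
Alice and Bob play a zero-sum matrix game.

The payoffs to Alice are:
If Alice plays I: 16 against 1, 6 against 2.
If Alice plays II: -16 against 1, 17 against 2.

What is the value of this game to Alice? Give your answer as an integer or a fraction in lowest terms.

368/43

Row minima are 6 and -16, so Alice's maximin is 6; column maxima are 16 and 17, so Bob's minimax is 16. These differ, so the equilibrium is in mixed strategies.
Let Alice play I with probability p. Bob is indifferent when 16p − 16(1−p) = 6p + 17(1−p), giving p = 33/43.
Let Bob play 1 with probability q. Alice is indifferent when 16q + 6(1−q) = −16q + 17(1−q), giving q = 11/43.
The value is 16·(11/43) + (6)·(32/43) = 368/43.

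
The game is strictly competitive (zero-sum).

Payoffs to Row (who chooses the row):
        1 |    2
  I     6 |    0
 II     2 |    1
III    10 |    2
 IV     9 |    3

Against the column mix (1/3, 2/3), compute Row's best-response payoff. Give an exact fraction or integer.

I: (6)·(1/3) + (0)·(2/3) = 2.
II: (2)·(1/3) + (1)·(2/3) = 4/3.
III: (10)·(1/3) + (2)·(2/3) = 14/3.
IV: (9)·(1/3) + (3)·(2/3) = 5.
The best pure response is IV with expected payoff 5.

5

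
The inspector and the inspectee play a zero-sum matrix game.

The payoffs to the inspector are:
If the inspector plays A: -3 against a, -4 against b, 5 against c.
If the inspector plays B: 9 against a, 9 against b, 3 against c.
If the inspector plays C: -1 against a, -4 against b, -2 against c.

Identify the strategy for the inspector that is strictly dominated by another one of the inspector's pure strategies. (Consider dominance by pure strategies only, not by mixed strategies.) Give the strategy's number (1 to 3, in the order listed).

3

Compare C with B: 9 > -1, 9 > -4, 3 > -2.
So B strictly dominates C for the inspector; C is strictly dominated.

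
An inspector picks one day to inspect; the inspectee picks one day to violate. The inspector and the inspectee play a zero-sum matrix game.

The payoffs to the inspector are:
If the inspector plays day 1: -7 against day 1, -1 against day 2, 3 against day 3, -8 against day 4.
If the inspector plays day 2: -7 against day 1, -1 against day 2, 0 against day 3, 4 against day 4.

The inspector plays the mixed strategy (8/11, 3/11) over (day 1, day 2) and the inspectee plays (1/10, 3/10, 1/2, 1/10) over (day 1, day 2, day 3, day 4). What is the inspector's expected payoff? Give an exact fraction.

-21/55

Against (1/10, 3/10, 1/2, 1/10), each row's expected payoff is day 1: -3/10; day 2: -3/5.
Taking the (8/11, 3/11)-weighted average: (8/11)·(-3/10) + (3/11)·(-3/5) = -21/55.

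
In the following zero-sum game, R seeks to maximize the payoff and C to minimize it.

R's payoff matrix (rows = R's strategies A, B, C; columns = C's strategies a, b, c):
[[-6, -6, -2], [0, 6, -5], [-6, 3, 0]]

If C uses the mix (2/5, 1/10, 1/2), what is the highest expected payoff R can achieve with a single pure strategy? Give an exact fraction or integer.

-19/10

A: (-6)·(2/5) + (-6)·(1/10) + (-2)·(1/2) = -4.
B: (0)·(2/5) + (6)·(1/10) + (-5)·(1/2) = -19/10.
C: (-6)·(2/5) + (3)·(1/10) + (0)·(1/2) = -21/10.
The best pure response is B with expected payoff -19/10.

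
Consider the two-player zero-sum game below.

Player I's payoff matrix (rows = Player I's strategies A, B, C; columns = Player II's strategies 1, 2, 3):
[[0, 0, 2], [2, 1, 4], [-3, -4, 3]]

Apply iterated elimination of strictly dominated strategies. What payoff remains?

1

Column 3 is strictly dominated by 1 for Player II (0<2, 2<4, -3<3); eliminate 3.
Row A is strictly dominated by row B (2>0, 1>0); eliminate A.
Column 1 is strictly dominated by 2 for Player II (1<2, -4<-3); eliminate 1.
Row C is strictly dominated by row B (1>-4); eliminate C.
Only (B, 2) remains, with payoff 1.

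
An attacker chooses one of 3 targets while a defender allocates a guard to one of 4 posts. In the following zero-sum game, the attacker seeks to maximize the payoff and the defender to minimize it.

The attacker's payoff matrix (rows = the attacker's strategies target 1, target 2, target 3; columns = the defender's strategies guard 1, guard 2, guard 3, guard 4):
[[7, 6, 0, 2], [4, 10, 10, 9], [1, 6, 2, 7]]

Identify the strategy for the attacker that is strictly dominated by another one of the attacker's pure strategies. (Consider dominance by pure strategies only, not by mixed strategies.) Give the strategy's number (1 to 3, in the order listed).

Compare target 3 with target 2: 4 > 1, 10 > 6, 10 > 2, 9 > 7.
So target 2 strictly dominates target 3 for the attacker; target 3 is strictly dominated.

3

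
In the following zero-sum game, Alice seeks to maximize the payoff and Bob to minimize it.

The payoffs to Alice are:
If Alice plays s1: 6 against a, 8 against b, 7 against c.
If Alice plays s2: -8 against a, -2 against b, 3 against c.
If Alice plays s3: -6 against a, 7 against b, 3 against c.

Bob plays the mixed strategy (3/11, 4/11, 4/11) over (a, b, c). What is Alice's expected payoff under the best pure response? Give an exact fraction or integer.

s1: (6)·(3/11) + (8)·(4/11) + (7)·(4/11) = 78/11.
s2: (-8)·(3/11) + (-2)·(4/11) + (3)·(4/11) = -20/11.
s3: (-6)·(3/11) + (7)·(4/11) + (3)·(4/11) = 2.
The best pure response is s1 with expected payoff 78/11.

78/11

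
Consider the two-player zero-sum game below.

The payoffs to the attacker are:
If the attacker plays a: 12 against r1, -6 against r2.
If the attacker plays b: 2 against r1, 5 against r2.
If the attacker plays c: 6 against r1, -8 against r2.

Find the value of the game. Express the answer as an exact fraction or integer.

Row c is strictly dominated by row a, so the attacker never plays it.
The remaining 2×2 game on (a, b) × (r1, r2) has no saddle point. Let the attacker play a with probability p; indifference gives 12p + 2(1−p) = −6p + 5(1−p), so p = 1/7.
Similarly the defender's optimal q on r1 is 11/21, and the value is 12·(11/21) + (-6)·(10/21) = 24/7.

24/7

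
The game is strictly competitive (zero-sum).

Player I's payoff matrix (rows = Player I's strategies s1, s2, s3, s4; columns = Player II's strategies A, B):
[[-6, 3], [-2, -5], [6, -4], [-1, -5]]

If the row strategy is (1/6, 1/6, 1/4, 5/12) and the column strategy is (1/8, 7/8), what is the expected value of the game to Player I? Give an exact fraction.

-145/48

Against (1/8, 7/8), each row's expected payoff is s1: 15/8; s2: -37/8; s3: -11/4; s4: -9/2.
Taking the (1/6, 1/6, 1/4, 5/12)-weighted average: (1/6)·(15/8) + (1/6)·(-37/8) + (1/4)·(-11/4) + (5/12)·(-9/2) = -145/48.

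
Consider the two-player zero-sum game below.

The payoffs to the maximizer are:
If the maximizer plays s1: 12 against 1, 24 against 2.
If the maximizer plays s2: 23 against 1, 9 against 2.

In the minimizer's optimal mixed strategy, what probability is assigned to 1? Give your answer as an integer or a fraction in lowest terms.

Row minima are 12 and 9, so the maximizer's maximin is 12; column maxima are 23 and 24, so the minimizer's minimax is 23. These differ, so the equilibrium is in mixed strategies.
Let the minimizer play 1 with probability q. The maximizer is indifferent when 12q + 24(1−q) = 23q + 9(1−q), giving q = 15/26.

15/26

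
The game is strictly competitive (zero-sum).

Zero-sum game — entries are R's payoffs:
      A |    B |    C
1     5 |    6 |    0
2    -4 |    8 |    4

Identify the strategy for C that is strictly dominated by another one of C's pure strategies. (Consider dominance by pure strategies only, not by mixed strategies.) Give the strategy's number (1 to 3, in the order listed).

C prefers columns that give R less. Compare B with A: 5 < 6, -4 < 8.
So A strictly dominates B for C; B is strictly dominated.

2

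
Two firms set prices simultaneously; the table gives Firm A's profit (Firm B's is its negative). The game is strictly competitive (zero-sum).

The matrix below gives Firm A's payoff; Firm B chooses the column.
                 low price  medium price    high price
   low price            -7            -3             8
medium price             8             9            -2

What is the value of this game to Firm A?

2

Column medium price is strictly dominated by low price for Firm B (it gives Firm A more in every row).
The remaining 2×2 game on (low price, medium price) × (low price, high price) has no saddle point. Let Firm A play low price with probability p; indifference gives −7p + 8(1−p) = 8p − 2(1−p), so p = 2/5.
Similarly Firm B's optimal q on low price is 2/5, and the value is -7·(2/5) + (8)·(3/5) = 2.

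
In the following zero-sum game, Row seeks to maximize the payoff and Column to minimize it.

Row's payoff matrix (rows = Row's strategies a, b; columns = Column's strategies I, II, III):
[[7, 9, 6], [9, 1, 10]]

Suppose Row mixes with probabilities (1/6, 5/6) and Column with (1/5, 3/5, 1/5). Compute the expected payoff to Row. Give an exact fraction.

Against (1/5, 3/5, 1/5), each row's expected payoff is a: 8; b: 22/5.
Taking the (1/6, 5/6)-weighted average: (1/6)·(8) + (5/6)·(22/5) = 5.

5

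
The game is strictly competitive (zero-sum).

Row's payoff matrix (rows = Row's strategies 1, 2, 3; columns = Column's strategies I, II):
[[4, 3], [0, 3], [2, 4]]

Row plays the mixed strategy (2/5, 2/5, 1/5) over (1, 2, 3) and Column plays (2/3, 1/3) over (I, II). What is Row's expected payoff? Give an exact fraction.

Against (2/3, 1/3), each row's expected payoff is 1: 11/3; 2: 1; 3: 8/3.
Taking the (2/5, 2/5, 1/5)-weighted average: (2/5)·(11/3) + (2/5)·(1) + (1/5)·(8/3) = 12/5.

12/5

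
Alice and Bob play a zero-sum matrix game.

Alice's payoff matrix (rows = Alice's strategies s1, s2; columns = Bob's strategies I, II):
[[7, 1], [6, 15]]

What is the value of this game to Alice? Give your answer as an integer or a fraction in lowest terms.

33/5

Row minima are 1 and 6, so Alice's maximin is 6; column maxima are 7 and 15, so Bob's minimax is 7. These differ, so the equilibrium is in mixed strategies.
Let Alice play s1 with probability p. Bob is indifferent when 7p + 6(1−p) = p + 15(1−p), giving p = 3/5.
Let Bob play I with probability q. Alice is indifferent when 7q + (1−q) = 6q + 15(1−q), giving q = 14/15.
The value is 7·(14/15) + (1)·(1/15) = 33/5.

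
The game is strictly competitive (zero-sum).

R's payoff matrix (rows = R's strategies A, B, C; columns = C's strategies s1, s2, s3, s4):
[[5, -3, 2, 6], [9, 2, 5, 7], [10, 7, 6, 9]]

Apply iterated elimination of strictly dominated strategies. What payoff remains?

6

Row B is strictly dominated by row C (10>9, 7>2, 6>5, 9>7); eliminate B.
Column s1 is strictly dominated by s2 for C (-3<5, 7<10); eliminate s1.
Row A is strictly dominated by row C (7>-3, 6>2, 9>6); eliminate A.
Column s4 is strictly dominated by s2 for C (7<9); eliminate s4.
Column s2 is strictly dominated by s3 for C (6<7); eliminate s2.
Only (C, s3) remains, with payoff 6.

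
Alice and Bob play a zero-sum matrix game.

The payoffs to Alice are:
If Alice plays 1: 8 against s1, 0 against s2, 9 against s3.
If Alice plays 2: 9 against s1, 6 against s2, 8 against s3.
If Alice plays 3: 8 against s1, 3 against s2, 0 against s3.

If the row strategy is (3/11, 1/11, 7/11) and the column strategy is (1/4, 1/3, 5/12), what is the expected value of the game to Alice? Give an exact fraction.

Against (1/4, 1/3, 5/12), each row's expected payoff is 1: 23/4; 2: 91/12; 3: 3.
Taking the (3/11, 1/11, 7/11)-weighted average: (3/11)·(23/4) + (1/11)·(91/12) + (7/11)·(3) = 25/6.

25/6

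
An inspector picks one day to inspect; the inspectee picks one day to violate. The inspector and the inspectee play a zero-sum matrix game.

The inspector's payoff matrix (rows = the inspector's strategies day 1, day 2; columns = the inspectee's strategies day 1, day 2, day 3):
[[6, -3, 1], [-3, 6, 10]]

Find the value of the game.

Column day 3 is strictly dominated by day 2 for the inspectee (it gives the inspector more in every row).
The remaining 2×2 game on (day 1, day 2) × (day 1, day 2) has no saddle point. Let the inspector play day 1 with probability p; indifference gives 6p − 3(1−p) = −3p + 6(1−p), so p = 1/2.
Similarly the inspectee's optimal q on day 1 is 1/2, and the value is 6·(1/2) + (-3)·(1/2) = 3/2.

3/2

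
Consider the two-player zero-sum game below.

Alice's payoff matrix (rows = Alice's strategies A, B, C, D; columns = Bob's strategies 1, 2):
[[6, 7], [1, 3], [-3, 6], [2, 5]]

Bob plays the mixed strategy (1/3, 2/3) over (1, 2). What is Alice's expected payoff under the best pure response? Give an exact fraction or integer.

20/3

A: (6)·(1/3) + (7)·(2/3) = 20/3.
B: (1)·(1/3) + (3)·(2/3) = 7/3.
C: (-3)·(1/3) + (6)·(2/3) = 3.
D: (2)·(1/3) + (5)·(2/3) = 4.
The best pure response is A with expected payoff 20/3.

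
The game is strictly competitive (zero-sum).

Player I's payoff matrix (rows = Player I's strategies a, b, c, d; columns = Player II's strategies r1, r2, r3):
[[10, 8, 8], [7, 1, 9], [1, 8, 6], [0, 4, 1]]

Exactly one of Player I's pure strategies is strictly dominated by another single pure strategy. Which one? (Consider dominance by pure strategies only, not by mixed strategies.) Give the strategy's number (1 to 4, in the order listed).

Compare d with a: 10 > 0, 8 > 4, 8 > 1.
So a strictly dominates d for Player I; d is strictly dominated.

4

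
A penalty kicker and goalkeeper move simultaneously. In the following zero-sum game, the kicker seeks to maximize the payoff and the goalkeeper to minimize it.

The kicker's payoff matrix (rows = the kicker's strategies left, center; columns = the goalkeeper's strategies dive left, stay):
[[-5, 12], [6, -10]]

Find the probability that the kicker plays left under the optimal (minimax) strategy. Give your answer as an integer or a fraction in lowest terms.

16/33

Row minima are -5 and -10, so the kicker's maximin is -5; column maxima are 6 and 12, so the goalkeeper's minimax is 6. These differ, so the equilibrium is in mixed strategies.
Let the kicker play left with probability p. The goalkeeper is indifferent when −5p + 6(1−p) = 12p − 10(1−p), giving p = 16/33.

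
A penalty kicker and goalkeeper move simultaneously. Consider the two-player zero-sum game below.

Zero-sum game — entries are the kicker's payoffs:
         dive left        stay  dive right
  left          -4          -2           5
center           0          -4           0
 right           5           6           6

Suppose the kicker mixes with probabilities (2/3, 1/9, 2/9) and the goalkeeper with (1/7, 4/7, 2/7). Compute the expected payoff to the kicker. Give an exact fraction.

6/7

Against (1/7, 4/7, 2/7), each row's expected payoff is left: -2/7; center: -16/7; right: 41/7.
Taking the (2/3, 1/9, 2/9)-weighted average: (2/3)·(-2/7) + (1/9)·(-16/7) + (2/9)·(41/7) = 6/7.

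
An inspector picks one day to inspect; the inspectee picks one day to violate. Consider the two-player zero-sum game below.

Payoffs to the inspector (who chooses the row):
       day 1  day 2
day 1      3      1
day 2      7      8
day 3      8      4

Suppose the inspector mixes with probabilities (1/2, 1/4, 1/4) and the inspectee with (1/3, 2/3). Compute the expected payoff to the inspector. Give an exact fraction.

49/12

Against (1/3, 2/3), each row's expected payoff is day 1: 5/3; day 2: 23/3; day 3: 16/3.
Taking the (1/2, 1/4, 1/4)-weighted average: (1/2)·(5/3) + (1/4)·(23/3) + (1/4)·(16/3) = 49/12.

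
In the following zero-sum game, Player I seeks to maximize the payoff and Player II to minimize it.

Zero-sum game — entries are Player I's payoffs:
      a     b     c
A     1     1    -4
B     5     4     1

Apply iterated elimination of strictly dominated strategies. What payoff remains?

Column a is strictly dominated by c for Player II (-4<1, 1<5); eliminate a.
Column b is strictly dominated by c for Player II (-4<1, 1<4); eliminate b.
Row A is strictly dominated by row B (1>-4); eliminate A.
Only (B, c) remains, with payoff 1.

1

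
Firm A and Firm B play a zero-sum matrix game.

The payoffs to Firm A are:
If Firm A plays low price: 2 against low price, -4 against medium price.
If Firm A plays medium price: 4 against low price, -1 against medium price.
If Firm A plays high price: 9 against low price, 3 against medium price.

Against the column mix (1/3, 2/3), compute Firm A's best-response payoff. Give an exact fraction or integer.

low price: (2)·(1/3) + (-4)·(2/3) = -2.
medium price: (4)·(1/3) + (-1)·(2/3) = 2/3.
high price: (9)·(1/3) + (3)·(2/3) = 5.
The best pure response is high price with expected payoff 5.

5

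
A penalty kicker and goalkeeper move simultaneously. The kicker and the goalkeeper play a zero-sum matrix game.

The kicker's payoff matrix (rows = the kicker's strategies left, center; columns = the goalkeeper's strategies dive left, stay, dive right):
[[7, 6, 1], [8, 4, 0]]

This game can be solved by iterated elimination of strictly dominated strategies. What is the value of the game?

Column dive left is strictly dominated by stay for the goalkeeper (6<7, 4<8); eliminate dive left.
Column stay is strictly dominated by dive right for the goalkeeper (1<6, 0<4); eliminate stay.
Row center is strictly dominated by row left (1>0); eliminate center.
Only (left, dive right) remains, with payoff 1.

1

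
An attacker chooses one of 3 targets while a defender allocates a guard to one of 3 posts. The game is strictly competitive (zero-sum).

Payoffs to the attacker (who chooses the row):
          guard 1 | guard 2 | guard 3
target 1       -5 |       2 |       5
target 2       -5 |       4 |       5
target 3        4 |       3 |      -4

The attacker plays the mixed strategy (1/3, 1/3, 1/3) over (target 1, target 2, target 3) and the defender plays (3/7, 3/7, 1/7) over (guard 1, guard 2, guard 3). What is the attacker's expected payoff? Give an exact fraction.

Against (3/7, 3/7, 1/7), each row's expected payoff is target 1: -4/7; target 2: 2/7; target 3: 17/7.
Taking the (1/3, 1/3, 1/3)-weighted average: (1/3)·(-4/7) + (1/3)·(2/7) + (1/3)·(17/7) = 5/7.

5/7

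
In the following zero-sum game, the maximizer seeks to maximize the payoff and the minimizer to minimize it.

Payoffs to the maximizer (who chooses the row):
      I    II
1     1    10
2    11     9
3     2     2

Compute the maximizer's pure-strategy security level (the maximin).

9

The worst-case payoff for each row is 1: 1, 2: 9, 3: 2.
The best of these is 9.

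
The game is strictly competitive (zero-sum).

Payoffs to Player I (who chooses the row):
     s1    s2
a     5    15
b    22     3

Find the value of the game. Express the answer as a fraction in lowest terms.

315/29

Row minima are 5 and 3, so Player I's maximin is 5; column maxima are 22 and 15, so Player II's minimax is 15. These differ, so the equilibrium is in mixed strategies.
Let Player I play a with probability p. Player II is indifferent when 5p + 22(1−p) = 15p + 3(1−p), giving p = 19/29.
Let Player II play s1 with probability q. Player I is indifferent when 5q + 15(1−q) = 22q + 3(1−q), giving q = 12/29.
The value is 5·(12/29) + (15)·(17/29) = 315/29.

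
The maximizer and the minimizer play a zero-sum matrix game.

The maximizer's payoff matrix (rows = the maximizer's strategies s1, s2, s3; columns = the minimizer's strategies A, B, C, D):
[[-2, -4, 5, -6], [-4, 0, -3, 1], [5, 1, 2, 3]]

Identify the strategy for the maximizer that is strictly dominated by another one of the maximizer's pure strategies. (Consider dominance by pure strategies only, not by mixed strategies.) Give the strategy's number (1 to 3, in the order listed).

Compare s2 with s3: 5 > -4, 1 > 0, 2 > -3, 3 > 1.
So s3 strictly dominates s2 for the maximizer; s2 is strictly dominated.

2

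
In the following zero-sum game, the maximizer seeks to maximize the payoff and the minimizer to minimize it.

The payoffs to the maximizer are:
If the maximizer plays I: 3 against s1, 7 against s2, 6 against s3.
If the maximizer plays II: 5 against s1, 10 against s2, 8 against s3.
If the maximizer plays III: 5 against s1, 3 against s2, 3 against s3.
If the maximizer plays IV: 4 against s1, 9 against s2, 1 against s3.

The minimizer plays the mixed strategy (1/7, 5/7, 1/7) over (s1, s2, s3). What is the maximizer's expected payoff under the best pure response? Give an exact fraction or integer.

9

I: (3)·(1/7) + (7)·(5/7) + (6)·(1/7) = 44/7.
II: (5)·(1/7) + (10)·(5/7) + (8)·(1/7) = 9.
III: (5)·(1/7) + (3)·(5/7) + (3)·(1/7) = 23/7.
IV: (4)·(1/7) + (9)·(5/7) + (1)·(1/7) = 50/7.
The best pure response is II with expected payoff 9.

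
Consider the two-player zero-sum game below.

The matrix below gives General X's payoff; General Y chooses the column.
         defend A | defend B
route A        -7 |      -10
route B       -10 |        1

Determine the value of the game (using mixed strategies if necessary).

-107/14

Row minima are -10 and -10, so General X's maximin is -10; column maxima are -7 and 1, so General Y's minimax is -7. These differ, so the equilibrium is in mixed strategies.
Let General X play route A with probability p. General Y is indifferent when −7p − 10(1−p) = −10p + (1−p), giving p = 11/14.
Let General Y play defend A with probability q. General X is indifferent when −7q − 10(1−q) = −10q + (1−q), giving q = 11/14.
The value is -7·(11/14) + (-10)·(3/14) = -107/14.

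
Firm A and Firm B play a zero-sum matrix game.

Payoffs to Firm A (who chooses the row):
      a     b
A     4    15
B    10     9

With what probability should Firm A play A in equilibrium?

Row minima are 4 and 9, so Firm A's maximin is 9; column maxima are 10 and 15, so Firm B's minimax is 10. These differ, so the equilibrium is in mixed strategies.
Let Firm A play A with probability p. Firm B is indifferent when 4p + 10(1−p) = 15p + 9(1−p), giving p = 1/12.

1/12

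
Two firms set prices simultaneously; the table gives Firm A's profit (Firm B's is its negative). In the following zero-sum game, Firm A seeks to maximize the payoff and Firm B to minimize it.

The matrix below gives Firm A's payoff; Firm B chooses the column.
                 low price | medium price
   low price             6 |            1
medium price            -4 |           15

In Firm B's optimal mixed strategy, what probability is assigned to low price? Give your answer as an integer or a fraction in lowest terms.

7/12

Row minima are 1 and -4, so Firm A's maximin is 1; column maxima are 6 and 15, so Firm B's minimax is 6. These differ, so the equilibrium is in mixed strategies.
Let Firm B play low price with probability q. Firm A is indifferent when 6q + (1−q) = −4q + 15(1−q), giving q = 7/12.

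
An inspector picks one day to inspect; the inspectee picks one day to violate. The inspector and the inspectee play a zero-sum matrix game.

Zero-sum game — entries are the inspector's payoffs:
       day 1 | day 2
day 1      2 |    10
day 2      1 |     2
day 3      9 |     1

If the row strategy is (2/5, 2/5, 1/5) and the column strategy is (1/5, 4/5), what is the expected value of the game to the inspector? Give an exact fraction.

Against (1/5, 4/5), each row's expected payoff is day 1: 42/5; day 2: 9/5; day 3: 13/5.
Taking the (2/5, 2/5, 1/5)-weighted average: (2/5)·(42/5) + (2/5)·(9/5) + (1/5)·(13/5) = 23/5.

23/5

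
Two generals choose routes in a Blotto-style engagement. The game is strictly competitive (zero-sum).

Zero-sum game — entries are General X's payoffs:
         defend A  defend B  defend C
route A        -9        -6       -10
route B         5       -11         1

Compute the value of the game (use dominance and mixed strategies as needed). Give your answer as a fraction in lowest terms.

-29/4

Column defend A is strictly dominated by defend C for General Y (it gives General X more in every row).
The remaining 2×2 game on (route A, route B) × (defend B, defend C) has no saddle point. Let General X play route A with probability p; indifference gives −6p − 11(1−p) = −10p + (1−p), so p = 3/4.
Similarly General Y's optimal q on defend B is 11/16, and the value is -6·(11/16) + (-10)·(5/16) = -29/4.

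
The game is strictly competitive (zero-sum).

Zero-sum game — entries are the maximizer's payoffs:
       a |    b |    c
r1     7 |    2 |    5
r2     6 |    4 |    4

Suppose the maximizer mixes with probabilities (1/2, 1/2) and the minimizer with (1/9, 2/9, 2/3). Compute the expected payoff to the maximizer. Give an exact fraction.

79/18

Against (1/9, 2/9, 2/3), each row's expected payoff is r1: 41/9; r2: 38/9.
Taking the (1/2, 1/2)-weighted average: (1/2)·(41/9) + (1/2)·(38/9) = 79/18.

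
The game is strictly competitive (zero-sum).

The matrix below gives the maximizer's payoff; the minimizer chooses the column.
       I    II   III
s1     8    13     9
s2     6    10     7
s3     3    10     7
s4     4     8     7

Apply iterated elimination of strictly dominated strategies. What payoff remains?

8

Row s4 is strictly dominated by row s1 (8>4, 13>8, 9>7); eliminate s4.
Column II is strictly dominated by I for the minimizer (8<13, 6<10, 3<10); eliminate II.
Row s2 is strictly dominated by row s1 (8>6, 9>7); eliminate s2.
Column III is strictly dominated by I for the minimizer (8<9, 3<7); eliminate III.
Row s3 is strictly dominated by row s1 (8>3); eliminate s3.
Only (s1, I) remains, with payoff 8.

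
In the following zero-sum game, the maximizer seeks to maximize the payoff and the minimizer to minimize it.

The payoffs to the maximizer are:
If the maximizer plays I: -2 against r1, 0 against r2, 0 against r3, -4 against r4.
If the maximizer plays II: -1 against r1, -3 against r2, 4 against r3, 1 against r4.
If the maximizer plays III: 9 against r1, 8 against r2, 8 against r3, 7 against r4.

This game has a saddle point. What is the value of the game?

Row minima: -4, -3, 7 → the maximizer's maximin is 7.
Column maxima: 9, 8, 8, 7 → the minimizer's minimax is 7.
They coincide at (III, r4), so the value is 7.

7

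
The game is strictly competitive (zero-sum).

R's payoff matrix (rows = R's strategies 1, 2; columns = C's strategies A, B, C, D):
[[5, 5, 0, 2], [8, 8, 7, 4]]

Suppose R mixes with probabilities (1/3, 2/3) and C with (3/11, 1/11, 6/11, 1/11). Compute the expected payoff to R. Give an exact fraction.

178/33

Against (3/11, 1/11, 6/11, 1/11), each row's expected payoff is 1: 2; 2: 78/11.
Taking the (1/3, 2/3)-weighted average: (1/3)·(2) + (2/3)·(78/11) = 178/33.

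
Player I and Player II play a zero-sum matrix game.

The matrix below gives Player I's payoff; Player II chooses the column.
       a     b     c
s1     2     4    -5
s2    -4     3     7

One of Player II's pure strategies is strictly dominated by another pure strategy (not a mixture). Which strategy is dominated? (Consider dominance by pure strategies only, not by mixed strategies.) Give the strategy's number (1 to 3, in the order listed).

Player II prefers columns that give Player I less. Compare b with a: 2 < 4, -4 < 3.
So a strictly dominates b for Player II; b is strictly dominated.

2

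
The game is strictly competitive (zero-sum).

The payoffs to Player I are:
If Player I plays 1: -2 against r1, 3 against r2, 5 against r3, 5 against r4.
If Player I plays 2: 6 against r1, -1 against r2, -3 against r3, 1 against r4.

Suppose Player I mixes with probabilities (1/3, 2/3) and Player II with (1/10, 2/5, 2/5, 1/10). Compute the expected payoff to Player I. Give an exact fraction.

Against (1/10, 2/5, 2/5, 1/10), each row's expected payoff is 1: 7/2; 2: -9/10.
Taking the (1/3, 2/3)-weighted average: (1/3)·(7/2) + (2/3)·(-9/10) = 17/30.

17/30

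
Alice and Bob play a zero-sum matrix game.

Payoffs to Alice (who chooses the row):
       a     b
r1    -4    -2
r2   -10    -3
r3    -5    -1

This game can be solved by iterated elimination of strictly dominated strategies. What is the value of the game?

-4

Row r2 is strictly dominated by row r1 (-4>-10, -2>-3); eliminate r2.
Column b is strictly dominated by a for Bob (-4<-2, -5<-1); eliminate b.
Row r3 is strictly dominated by row r1 (-4>-5); eliminate r3.
Only (r1, a) remains, with payoff -4.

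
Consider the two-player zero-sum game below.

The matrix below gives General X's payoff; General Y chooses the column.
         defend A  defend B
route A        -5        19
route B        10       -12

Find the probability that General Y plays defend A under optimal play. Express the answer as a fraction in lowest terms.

31/46

Row minima are -5 and -12, so General X's maximin is -5; column maxima are 10 and 19, so General Y's minimax is 10. These differ, so the equilibrium is in mixed strategies.
Let General Y play defend A with probability q. General X is indifferent when −5q + 19(1−q) = 10q − 12(1−q), giving q = 31/46.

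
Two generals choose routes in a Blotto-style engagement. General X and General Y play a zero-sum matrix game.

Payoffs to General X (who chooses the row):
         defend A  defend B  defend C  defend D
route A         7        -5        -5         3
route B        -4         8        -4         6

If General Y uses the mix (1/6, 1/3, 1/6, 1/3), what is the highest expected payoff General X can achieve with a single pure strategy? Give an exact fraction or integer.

10/3

route A: (7)·(1/6) + (-5)·(1/3) + (-5)·(1/6) + (3)·(1/3) = -1/3.
route B: (-4)·(1/6) + (8)·(1/3) + (-4)·(1/6) + (6)·(1/3) = 10/3.
The best pure response is route B with expected payoff 10/3.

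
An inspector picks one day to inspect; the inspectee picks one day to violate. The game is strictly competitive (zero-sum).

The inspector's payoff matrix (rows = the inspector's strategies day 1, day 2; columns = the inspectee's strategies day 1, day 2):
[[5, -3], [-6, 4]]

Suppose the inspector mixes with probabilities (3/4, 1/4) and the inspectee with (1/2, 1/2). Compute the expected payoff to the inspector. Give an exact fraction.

Against (1/2, 1/2), each row's expected payoff is day 1: 1; day 2: -1.
Taking the (3/4, 1/4)-weighted average: (3/4)·(1) + (1/4)·(-1) = 1/2.

1/2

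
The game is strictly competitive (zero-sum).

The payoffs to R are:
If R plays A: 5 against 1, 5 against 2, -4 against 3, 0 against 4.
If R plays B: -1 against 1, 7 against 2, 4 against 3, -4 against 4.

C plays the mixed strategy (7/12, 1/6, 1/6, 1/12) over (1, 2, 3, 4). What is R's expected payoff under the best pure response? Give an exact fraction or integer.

37/12

A: (5)·(7/12) + (5)·(1/6) + (-4)·(1/6) + (0)·(1/12) = 37/12.
B: (-1)·(7/12) + (7)·(1/6) + (4)·(1/6) + (-4)·(1/12) = 11/12.
The best pure response is A with expected payoff 37/12.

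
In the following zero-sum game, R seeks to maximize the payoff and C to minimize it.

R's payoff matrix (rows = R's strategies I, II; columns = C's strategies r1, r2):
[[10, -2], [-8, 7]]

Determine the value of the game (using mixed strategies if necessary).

2

Row minima are -2 and -8, so R's maximin is -2; column maxima are 10 and 7, so C's minimax is 7. These differ, so the equilibrium is in mixed strategies.
Let R play I with probability p. C is indifferent when 10p − 8(1−p) = −2p + 7(1−p), giving p = 5/9.
Let C play r1 with probability q. R is indifferent when 10q − 2(1−q) = −8q + 7(1−q), giving q = 1/3.
The value is 10·(1/3) + (-2)·(2/3) = 2.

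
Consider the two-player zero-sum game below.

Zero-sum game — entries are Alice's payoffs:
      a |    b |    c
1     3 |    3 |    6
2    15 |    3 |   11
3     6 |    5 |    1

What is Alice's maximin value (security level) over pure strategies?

The worst-case payoff for each row is 1: 3, 2: 3, 3: 1.
The best of these is 3.

3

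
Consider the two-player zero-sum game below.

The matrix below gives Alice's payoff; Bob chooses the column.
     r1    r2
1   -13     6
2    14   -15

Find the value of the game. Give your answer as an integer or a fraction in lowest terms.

-37/16

Row minima are -13 and -15, so Alice's maximin is -13; column maxima are 14 and 6, so Bob's minimax is 6. These differ, so the equilibrium is in mixed strategies.
Let Alice play 1 with probability p. Bob is indifferent when −13p + 14(1−p) = 6p − 15(1−p), giving p = 29/48.
Let Bob play r1 with probability q. Alice is indifferent when −13q + 6(1−q) = 14q − 15(1−q), giving q = 7/16.
The value is -13·(7/16) + (6)·(9/16) = -37/16.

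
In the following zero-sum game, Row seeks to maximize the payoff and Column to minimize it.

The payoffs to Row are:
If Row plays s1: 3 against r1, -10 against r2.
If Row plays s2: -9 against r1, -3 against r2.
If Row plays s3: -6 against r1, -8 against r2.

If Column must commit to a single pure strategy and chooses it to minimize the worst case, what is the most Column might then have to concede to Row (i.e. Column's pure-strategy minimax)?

-3

The worst case (largest entry) in each column is r1: 3, r2: -3.
The best (smallest) of these is -3.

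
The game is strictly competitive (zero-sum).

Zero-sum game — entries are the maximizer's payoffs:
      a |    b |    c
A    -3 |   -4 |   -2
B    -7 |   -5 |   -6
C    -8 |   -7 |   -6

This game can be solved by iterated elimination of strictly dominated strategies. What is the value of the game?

-4

Column c is strictly dominated by a for the minimizer (-3<-2, -7<-6, -8<-6); eliminate c.
Row C is strictly dominated by row A (-3>-8, -4>-7); eliminate C.
Row B is strictly dominated by row A (-3>-7, -4>-5); eliminate B.
Column a is strictly dominated by b for the minimizer (-4<-3); eliminate a.
Only (A, b) remains, with payoff -4.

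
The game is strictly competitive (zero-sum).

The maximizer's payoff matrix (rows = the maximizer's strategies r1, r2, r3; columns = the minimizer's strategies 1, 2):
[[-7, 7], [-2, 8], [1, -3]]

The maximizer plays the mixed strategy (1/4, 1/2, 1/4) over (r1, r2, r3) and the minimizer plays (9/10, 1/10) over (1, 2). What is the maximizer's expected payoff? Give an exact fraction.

-7/4

Against (9/10, 1/10), each row's expected payoff is r1: -28/5; r2: -1; r3: 3/5.
Taking the (1/4, 1/2, 1/4)-weighted average: (1/4)·(-28/5) + (1/2)·(-1) + (1/4)·(3/5) = -7/4.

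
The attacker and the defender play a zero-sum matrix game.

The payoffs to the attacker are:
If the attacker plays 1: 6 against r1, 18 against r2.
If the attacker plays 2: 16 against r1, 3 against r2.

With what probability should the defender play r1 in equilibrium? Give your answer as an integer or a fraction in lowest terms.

3/5

Row minima are 6 and 3, so the attacker's maximin is 6; column maxima are 16 and 18, so the defender's minimax is 16. These differ, so the equilibrium is in mixed strategies.
Let the defender play r1 with probability q. The attacker is indifferent when 6q + 18(1−q) = 16q + 3(1−q), giving q = 3/5.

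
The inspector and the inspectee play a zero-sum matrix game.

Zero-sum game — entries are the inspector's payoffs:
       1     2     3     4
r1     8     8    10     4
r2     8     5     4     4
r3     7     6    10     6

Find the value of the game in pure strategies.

Row minima: 4, 4, 6 → the inspector's maximin is 6.
Column maxima: 8, 8, 10, 6 → the inspectee's minimax is 6.
They coincide at (r3, 4), so the value is 6.

6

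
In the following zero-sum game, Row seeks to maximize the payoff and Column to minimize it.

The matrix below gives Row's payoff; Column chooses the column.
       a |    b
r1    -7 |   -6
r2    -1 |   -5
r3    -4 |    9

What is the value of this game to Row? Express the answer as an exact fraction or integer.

Row r1 is strictly dominated by row r2, so Row never plays it.
The remaining 2×2 game on (r2, r3) × (a, b) has no saddle point. Let Row play r2 with probability p; indifference gives −p − 4(1−p) = −5p + 9(1−p), so p = 13/17.
Similarly Column's optimal q on a is 14/17, and the value is -1·(14/17) + (-5)·(3/17) = -29/17.

-29/17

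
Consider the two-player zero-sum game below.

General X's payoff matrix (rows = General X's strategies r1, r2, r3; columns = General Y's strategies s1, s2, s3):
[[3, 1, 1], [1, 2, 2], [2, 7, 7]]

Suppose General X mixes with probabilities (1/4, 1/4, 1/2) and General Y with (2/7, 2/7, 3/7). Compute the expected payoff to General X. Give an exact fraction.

101/28

Against (2/7, 2/7, 3/7), each row's expected payoff is r1: 11/7; r2: 12/7; r3: 39/7.
Taking the (1/4, 1/4, 1/2)-weighted average: (1/4)·(11/7) + (1/4)·(12/7) + (1/2)·(39/7) = 101/28.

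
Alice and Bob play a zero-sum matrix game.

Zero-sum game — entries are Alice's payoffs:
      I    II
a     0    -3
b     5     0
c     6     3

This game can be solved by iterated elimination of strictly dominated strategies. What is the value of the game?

3

Row b is strictly dominated by row c (6>5, 3>0); eliminate b.
Column I is strictly dominated by II for Bob (-3<0, 3<6); eliminate I.
Row a is strictly dominated by row c (3>-3); eliminate a.
Only (c, II) remains, with payoff 3.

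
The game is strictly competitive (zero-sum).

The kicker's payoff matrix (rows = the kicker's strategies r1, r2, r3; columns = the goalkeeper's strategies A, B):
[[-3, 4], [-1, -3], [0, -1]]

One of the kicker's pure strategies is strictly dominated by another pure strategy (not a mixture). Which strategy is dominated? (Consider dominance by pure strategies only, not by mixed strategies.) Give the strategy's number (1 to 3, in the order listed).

Compare r2 with r3: 0 > -1, -1 > -3.
So r3 strictly dominates r2 for the kicker; r2 is strictly dominated.

2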